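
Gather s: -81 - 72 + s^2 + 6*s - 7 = s^2 + 6*s - 160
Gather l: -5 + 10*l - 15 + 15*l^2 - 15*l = 15*l^2 - 5*l - 20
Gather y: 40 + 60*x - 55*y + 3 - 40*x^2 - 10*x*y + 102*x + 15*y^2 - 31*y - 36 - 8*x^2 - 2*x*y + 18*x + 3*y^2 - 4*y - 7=-48*x^2 + 180*x + 18*y^2 + y*(-12*x - 90)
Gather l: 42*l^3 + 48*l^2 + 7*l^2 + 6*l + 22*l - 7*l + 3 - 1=42*l^3 + 55*l^2 + 21*l + 2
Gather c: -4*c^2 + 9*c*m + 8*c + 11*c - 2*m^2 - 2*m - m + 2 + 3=-4*c^2 + c*(9*m + 19) - 2*m^2 - 3*m + 5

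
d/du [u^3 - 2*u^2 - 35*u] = 3*u^2 - 4*u - 35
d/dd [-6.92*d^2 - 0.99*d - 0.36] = -13.84*d - 0.99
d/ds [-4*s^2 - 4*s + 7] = -8*s - 4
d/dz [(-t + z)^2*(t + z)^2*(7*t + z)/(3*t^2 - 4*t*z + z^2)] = (31*t^4 - 36*t^3*z - 66*t^2*z^2 + 4*t*z^3 + 3*z^4)/(9*t^2 - 6*t*z + z^2)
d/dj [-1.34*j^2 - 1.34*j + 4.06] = -2.68*j - 1.34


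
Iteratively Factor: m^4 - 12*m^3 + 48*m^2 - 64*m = (m - 4)*(m^3 - 8*m^2 + 16*m) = (m - 4)^2*(m^2 - 4*m) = (m - 4)^3*(m)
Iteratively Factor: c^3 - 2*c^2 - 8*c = (c - 4)*(c^2 + 2*c) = c*(c - 4)*(c + 2)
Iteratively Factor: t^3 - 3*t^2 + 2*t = (t - 1)*(t^2 - 2*t) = (t - 2)*(t - 1)*(t)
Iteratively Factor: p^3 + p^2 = (p)*(p^2 + p) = p^2*(p + 1)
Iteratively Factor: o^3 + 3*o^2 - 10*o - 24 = (o + 2)*(o^2 + o - 12) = (o - 3)*(o + 2)*(o + 4)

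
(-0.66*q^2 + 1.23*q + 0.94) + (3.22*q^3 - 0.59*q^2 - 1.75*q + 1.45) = 3.22*q^3 - 1.25*q^2 - 0.52*q + 2.39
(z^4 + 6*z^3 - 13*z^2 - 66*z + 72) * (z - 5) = z^5 + z^4 - 43*z^3 - z^2 + 402*z - 360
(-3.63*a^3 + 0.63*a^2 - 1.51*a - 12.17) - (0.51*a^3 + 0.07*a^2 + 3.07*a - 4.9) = -4.14*a^3 + 0.56*a^2 - 4.58*a - 7.27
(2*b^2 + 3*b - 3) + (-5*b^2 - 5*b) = -3*b^2 - 2*b - 3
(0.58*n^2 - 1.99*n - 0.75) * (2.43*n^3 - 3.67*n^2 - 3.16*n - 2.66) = 1.4094*n^5 - 6.9643*n^4 + 3.648*n^3 + 7.4981*n^2 + 7.6634*n + 1.995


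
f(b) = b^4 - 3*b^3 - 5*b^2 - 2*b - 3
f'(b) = 4*b^3 - 9*b^2 - 10*b - 2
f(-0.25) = -2.76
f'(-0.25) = -0.12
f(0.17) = -3.50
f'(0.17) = -3.94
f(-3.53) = 228.99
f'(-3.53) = -254.80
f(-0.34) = -2.77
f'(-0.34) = 0.20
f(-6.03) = 1807.14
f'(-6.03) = -1145.97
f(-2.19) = 31.91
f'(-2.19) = -65.28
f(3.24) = -53.81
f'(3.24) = 7.17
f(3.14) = -54.24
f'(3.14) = 1.70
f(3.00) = -54.00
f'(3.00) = -5.00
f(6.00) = 453.00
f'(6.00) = 478.00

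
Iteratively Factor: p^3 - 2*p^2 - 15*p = (p + 3)*(p^2 - 5*p) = (p - 5)*(p + 3)*(p)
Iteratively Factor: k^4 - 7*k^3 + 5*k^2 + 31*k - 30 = (k - 5)*(k^3 - 2*k^2 - 5*k + 6) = (k - 5)*(k - 1)*(k^2 - k - 6) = (k - 5)*(k - 3)*(k - 1)*(k + 2)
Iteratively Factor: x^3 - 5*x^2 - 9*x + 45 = (x + 3)*(x^2 - 8*x + 15) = (x - 5)*(x + 3)*(x - 3)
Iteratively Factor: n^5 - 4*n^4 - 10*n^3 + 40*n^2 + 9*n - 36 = (n - 4)*(n^4 - 10*n^2 + 9) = (n - 4)*(n - 1)*(n^3 + n^2 - 9*n - 9) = (n - 4)*(n - 1)*(n + 1)*(n^2 - 9) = (n - 4)*(n - 1)*(n + 1)*(n + 3)*(n - 3)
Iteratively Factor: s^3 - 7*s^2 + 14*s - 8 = (s - 1)*(s^2 - 6*s + 8) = (s - 4)*(s - 1)*(s - 2)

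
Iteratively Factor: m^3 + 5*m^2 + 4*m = (m)*(m^2 + 5*m + 4) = m*(m + 4)*(m + 1)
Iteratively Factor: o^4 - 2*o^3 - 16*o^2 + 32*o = (o - 2)*(o^3 - 16*o) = o*(o - 2)*(o^2 - 16) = o*(o - 4)*(o - 2)*(o + 4)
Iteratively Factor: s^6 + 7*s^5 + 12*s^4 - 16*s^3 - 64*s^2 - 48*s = (s)*(s^5 + 7*s^4 + 12*s^3 - 16*s^2 - 64*s - 48) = s*(s + 2)*(s^4 + 5*s^3 + 2*s^2 - 20*s - 24) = s*(s + 2)^2*(s^3 + 3*s^2 - 4*s - 12) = s*(s - 2)*(s + 2)^2*(s^2 + 5*s + 6) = s*(s - 2)*(s + 2)^2*(s + 3)*(s + 2)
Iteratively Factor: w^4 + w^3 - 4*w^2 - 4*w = (w + 1)*(w^3 - 4*w) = w*(w + 1)*(w^2 - 4) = w*(w - 2)*(w + 1)*(w + 2)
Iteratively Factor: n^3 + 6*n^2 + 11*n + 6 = (n + 2)*(n^2 + 4*n + 3) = (n + 1)*(n + 2)*(n + 3)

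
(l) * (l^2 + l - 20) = l^3 + l^2 - 20*l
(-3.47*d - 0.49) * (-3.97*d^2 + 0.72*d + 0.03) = 13.7759*d^3 - 0.5531*d^2 - 0.4569*d - 0.0147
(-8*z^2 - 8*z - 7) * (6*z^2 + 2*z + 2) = -48*z^4 - 64*z^3 - 74*z^2 - 30*z - 14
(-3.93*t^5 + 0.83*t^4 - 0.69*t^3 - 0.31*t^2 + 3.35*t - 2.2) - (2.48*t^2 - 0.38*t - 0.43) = -3.93*t^5 + 0.83*t^4 - 0.69*t^3 - 2.79*t^2 + 3.73*t - 1.77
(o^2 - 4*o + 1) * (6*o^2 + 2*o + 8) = 6*o^4 - 22*o^3 + 6*o^2 - 30*o + 8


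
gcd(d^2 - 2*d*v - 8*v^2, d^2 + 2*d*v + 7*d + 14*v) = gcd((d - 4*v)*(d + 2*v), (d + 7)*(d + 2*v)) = d + 2*v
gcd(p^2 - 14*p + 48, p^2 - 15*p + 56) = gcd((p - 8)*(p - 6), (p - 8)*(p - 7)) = p - 8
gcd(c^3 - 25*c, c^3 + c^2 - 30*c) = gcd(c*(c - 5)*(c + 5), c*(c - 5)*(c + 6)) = c^2 - 5*c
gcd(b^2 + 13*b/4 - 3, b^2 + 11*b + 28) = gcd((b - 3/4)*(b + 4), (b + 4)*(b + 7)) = b + 4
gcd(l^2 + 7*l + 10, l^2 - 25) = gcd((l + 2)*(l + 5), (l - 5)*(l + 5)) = l + 5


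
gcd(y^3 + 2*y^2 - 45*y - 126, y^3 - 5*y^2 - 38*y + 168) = y^2 - y - 42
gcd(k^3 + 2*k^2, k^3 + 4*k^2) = k^2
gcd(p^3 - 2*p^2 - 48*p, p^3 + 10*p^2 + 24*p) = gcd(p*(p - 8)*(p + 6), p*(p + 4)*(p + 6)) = p^2 + 6*p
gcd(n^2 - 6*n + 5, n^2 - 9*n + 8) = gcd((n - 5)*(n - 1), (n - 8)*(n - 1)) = n - 1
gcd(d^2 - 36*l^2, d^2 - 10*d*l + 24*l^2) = d - 6*l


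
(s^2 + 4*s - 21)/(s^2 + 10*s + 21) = (s - 3)/(s + 3)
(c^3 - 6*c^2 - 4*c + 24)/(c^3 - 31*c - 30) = (c^2 - 4)/(c^2 + 6*c + 5)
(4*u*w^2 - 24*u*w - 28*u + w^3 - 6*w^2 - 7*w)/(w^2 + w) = 4*u - 28*u/w + w - 7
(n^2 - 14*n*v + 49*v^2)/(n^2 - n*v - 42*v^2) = (n - 7*v)/(n + 6*v)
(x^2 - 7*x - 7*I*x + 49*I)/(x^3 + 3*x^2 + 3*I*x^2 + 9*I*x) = (x^2 - 7*x*(1 + I) + 49*I)/(x*(x^2 + 3*x*(1 + I) + 9*I))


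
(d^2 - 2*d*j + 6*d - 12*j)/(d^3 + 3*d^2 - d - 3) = (d^2 - 2*d*j + 6*d - 12*j)/(d^3 + 3*d^2 - d - 3)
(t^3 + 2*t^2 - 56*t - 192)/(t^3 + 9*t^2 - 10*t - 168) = (t^2 - 4*t - 32)/(t^2 + 3*t - 28)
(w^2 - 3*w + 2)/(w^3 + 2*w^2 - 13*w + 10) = 1/(w + 5)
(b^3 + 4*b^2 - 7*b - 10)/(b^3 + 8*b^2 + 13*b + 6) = (b^2 + 3*b - 10)/(b^2 + 7*b + 6)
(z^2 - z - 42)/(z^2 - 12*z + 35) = (z + 6)/(z - 5)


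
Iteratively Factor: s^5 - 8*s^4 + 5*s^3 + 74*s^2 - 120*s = (s - 5)*(s^4 - 3*s^3 - 10*s^2 + 24*s) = (s - 5)*(s - 2)*(s^3 - s^2 - 12*s) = (s - 5)*(s - 4)*(s - 2)*(s^2 + 3*s) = (s - 5)*(s - 4)*(s - 2)*(s + 3)*(s)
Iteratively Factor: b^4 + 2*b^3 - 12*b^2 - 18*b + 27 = (b + 3)*(b^3 - b^2 - 9*b + 9) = (b - 1)*(b + 3)*(b^2 - 9) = (b - 1)*(b + 3)^2*(b - 3)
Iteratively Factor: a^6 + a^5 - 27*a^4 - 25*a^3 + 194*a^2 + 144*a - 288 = (a - 1)*(a^5 + 2*a^4 - 25*a^3 - 50*a^2 + 144*a + 288) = (a - 4)*(a - 1)*(a^4 + 6*a^3 - a^2 - 54*a - 72) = (a - 4)*(a - 3)*(a - 1)*(a^3 + 9*a^2 + 26*a + 24) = (a - 4)*(a - 3)*(a - 1)*(a + 3)*(a^2 + 6*a + 8) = (a - 4)*(a - 3)*(a - 1)*(a + 2)*(a + 3)*(a + 4)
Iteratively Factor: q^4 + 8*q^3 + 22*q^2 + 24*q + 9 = (q + 3)*(q^3 + 5*q^2 + 7*q + 3) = (q + 1)*(q + 3)*(q^2 + 4*q + 3) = (q + 1)*(q + 3)^2*(q + 1)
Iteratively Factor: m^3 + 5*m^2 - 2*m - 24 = (m - 2)*(m^2 + 7*m + 12) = (m - 2)*(m + 3)*(m + 4)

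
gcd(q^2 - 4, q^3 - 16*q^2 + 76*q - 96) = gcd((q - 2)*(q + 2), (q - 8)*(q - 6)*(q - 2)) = q - 2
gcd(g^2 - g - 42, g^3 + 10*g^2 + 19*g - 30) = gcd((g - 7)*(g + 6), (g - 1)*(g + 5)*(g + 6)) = g + 6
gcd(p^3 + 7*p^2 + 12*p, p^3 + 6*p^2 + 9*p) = p^2 + 3*p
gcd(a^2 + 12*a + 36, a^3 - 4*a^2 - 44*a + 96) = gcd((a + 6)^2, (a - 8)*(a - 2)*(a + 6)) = a + 6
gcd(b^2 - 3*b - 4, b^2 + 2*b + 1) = b + 1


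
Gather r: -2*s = -2*s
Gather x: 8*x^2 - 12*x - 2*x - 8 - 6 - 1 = 8*x^2 - 14*x - 15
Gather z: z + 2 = z + 2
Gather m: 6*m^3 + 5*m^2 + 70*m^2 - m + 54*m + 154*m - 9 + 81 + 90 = 6*m^3 + 75*m^2 + 207*m + 162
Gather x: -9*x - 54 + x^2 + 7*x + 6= x^2 - 2*x - 48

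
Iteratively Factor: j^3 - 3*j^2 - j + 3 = (j - 1)*(j^2 - 2*j - 3) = (j - 1)*(j + 1)*(j - 3)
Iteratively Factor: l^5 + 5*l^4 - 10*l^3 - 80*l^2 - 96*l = (l + 2)*(l^4 + 3*l^3 - 16*l^2 - 48*l) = (l + 2)*(l + 3)*(l^3 - 16*l) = (l + 2)*(l + 3)*(l + 4)*(l^2 - 4*l) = (l - 4)*(l + 2)*(l + 3)*(l + 4)*(l)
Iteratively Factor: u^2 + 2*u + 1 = (u + 1)*(u + 1)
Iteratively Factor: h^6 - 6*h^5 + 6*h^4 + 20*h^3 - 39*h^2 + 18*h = (h - 3)*(h^5 - 3*h^4 - 3*h^3 + 11*h^2 - 6*h) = (h - 3)^2*(h^4 - 3*h^2 + 2*h) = (h - 3)^2*(h - 1)*(h^3 + h^2 - 2*h) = h*(h - 3)^2*(h - 1)*(h^2 + h - 2) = h*(h - 3)^2*(h - 1)^2*(h + 2)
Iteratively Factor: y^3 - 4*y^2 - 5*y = (y)*(y^2 - 4*y - 5) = y*(y - 5)*(y + 1)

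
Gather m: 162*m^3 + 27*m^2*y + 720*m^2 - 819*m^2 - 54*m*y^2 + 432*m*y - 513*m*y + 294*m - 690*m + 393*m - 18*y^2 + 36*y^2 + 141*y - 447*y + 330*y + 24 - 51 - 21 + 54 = 162*m^3 + m^2*(27*y - 99) + m*(-54*y^2 - 81*y - 3) + 18*y^2 + 24*y + 6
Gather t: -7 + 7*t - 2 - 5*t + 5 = 2*t - 4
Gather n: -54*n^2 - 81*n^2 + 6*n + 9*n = -135*n^2 + 15*n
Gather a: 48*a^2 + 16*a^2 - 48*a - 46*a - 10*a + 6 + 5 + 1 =64*a^2 - 104*a + 12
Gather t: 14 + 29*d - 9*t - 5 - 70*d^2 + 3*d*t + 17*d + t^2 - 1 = -70*d^2 + 46*d + t^2 + t*(3*d - 9) + 8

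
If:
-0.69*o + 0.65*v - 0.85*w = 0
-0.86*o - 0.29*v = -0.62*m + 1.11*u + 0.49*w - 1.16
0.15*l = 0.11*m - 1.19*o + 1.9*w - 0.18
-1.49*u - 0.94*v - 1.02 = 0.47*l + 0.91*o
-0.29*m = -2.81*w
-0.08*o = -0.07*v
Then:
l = -7.05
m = 0.53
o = 0.87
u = 0.38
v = 1.00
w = 0.05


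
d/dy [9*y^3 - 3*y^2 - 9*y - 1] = 27*y^2 - 6*y - 9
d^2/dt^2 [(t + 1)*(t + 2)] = 2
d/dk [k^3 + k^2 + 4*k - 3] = 3*k^2 + 2*k + 4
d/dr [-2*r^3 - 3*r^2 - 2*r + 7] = -6*r^2 - 6*r - 2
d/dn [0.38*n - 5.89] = 0.380000000000000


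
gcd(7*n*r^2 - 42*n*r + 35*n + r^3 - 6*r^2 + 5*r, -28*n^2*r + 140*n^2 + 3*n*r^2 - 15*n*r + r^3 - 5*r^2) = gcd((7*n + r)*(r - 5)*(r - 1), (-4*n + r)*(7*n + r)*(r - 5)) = 7*n*r - 35*n + r^2 - 5*r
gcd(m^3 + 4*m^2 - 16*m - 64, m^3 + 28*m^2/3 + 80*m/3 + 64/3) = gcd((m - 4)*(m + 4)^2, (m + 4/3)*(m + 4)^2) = m^2 + 8*m + 16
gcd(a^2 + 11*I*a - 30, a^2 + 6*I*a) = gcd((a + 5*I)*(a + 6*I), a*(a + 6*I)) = a + 6*I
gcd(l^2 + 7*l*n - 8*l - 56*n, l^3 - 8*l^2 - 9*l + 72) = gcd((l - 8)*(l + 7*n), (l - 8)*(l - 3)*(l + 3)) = l - 8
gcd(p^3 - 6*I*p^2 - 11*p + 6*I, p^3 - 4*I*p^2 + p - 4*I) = p - I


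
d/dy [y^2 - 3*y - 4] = 2*y - 3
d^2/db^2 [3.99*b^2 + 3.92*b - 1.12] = 7.98000000000000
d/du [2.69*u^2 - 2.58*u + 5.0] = 5.38*u - 2.58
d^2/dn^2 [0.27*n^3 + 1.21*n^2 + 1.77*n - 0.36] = 1.62*n + 2.42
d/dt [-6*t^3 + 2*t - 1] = 2 - 18*t^2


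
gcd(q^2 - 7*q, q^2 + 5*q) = q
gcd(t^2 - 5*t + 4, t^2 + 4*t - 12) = 1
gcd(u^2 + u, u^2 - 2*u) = u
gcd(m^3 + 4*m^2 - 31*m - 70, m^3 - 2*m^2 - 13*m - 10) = m^2 - 3*m - 10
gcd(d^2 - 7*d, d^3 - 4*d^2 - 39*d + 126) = d - 7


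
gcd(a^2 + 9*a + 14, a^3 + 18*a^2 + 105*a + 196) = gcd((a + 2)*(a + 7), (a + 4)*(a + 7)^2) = a + 7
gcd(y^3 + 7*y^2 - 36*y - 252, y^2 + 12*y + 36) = y + 6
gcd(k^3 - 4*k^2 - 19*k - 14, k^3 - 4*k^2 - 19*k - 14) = k^3 - 4*k^2 - 19*k - 14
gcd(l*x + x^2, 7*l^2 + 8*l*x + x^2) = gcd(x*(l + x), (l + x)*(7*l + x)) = l + x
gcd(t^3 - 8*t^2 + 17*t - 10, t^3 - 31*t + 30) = t^2 - 6*t + 5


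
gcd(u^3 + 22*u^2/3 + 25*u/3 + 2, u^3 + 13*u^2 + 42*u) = u + 6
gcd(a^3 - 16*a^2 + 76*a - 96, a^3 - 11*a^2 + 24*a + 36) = a - 6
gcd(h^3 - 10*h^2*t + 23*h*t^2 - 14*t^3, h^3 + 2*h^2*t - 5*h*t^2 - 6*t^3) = -h + 2*t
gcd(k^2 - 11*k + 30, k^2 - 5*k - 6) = k - 6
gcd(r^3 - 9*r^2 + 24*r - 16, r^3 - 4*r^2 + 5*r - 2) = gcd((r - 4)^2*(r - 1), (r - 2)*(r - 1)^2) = r - 1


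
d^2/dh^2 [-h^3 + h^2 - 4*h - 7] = 2 - 6*h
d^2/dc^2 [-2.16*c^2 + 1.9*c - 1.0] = -4.32000000000000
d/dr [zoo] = 0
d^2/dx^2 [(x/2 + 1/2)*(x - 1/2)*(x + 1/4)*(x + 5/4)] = 6*x^2 + 6*x + 9/16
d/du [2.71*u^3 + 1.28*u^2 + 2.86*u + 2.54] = 8.13*u^2 + 2.56*u + 2.86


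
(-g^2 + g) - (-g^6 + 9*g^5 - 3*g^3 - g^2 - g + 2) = g^6 - 9*g^5 + 3*g^3 + 2*g - 2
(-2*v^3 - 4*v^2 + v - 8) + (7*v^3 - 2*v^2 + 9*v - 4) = 5*v^3 - 6*v^2 + 10*v - 12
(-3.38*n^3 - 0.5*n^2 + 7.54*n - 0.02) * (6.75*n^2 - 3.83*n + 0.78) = -22.815*n^5 + 9.5704*n^4 + 50.1736*n^3 - 29.4032*n^2 + 5.9578*n - 0.0156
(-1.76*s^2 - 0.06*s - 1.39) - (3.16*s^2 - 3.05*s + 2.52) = -4.92*s^2 + 2.99*s - 3.91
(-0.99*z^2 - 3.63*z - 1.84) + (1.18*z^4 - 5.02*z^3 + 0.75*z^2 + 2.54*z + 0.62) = 1.18*z^4 - 5.02*z^3 - 0.24*z^2 - 1.09*z - 1.22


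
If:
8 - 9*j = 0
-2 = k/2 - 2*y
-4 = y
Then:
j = 8/9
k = -20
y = -4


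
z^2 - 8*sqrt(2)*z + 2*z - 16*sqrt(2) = (z + 2)*(z - 8*sqrt(2))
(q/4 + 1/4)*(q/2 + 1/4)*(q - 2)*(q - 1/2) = q^4/8 - q^3/8 - 9*q^2/32 + q/32 + 1/16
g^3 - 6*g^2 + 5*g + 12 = (g - 4)*(g - 3)*(g + 1)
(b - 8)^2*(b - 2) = b^3 - 18*b^2 + 96*b - 128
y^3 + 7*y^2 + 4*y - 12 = (y - 1)*(y + 2)*(y + 6)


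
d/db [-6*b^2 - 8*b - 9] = -12*b - 8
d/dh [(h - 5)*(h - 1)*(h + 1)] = 3*h^2 - 10*h - 1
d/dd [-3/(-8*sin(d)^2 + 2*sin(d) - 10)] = 3*(1 - 8*sin(d))*cos(d)/(2*(4*sin(d)^2 - sin(d) + 5)^2)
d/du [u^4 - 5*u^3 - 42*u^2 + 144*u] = 4*u^3 - 15*u^2 - 84*u + 144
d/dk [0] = 0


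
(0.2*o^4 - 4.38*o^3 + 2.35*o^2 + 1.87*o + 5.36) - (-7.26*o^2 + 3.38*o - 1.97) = 0.2*o^4 - 4.38*o^3 + 9.61*o^2 - 1.51*o + 7.33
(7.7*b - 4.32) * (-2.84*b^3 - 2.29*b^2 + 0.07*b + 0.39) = -21.868*b^4 - 5.3642*b^3 + 10.4318*b^2 + 2.7006*b - 1.6848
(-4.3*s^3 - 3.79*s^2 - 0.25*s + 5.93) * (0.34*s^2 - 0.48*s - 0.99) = -1.462*s^5 + 0.7754*s^4 + 5.9912*s^3 + 5.8883*s^2 - 2.5989*s - 5.8707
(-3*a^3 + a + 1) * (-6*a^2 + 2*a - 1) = 18*a^5 - 6*a^4 - 3*a^3 - 4*a^2 + a - 1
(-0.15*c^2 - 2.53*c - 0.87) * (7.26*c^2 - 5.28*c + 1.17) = -1.089*c^4 - 17.5758*c^3 + 6.8667*c^2 + 1.6335*c - 1.0179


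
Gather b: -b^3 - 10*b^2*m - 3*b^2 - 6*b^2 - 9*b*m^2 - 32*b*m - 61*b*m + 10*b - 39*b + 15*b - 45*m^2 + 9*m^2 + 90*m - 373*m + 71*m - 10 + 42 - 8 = -b^3 + b^2*(-10*m - 9) + b*(-9*m^2 - 93*m - 14) - 36*m^2 - 212*m + 24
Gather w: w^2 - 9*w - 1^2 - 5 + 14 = w^2 - 9*w + 8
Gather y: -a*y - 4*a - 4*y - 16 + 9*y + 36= -4*a + y*(5 - a) + 20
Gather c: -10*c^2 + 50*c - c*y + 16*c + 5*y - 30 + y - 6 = -10*c^2 + c*(66 - y) + 6*y - 36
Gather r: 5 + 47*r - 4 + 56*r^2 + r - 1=56*r^2 + 48*r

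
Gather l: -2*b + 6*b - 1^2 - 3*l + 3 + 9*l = 4*b + 6*l + 2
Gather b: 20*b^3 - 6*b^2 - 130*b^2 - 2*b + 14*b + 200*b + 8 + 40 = 20*b^3 - 136*b^2 + 212*b + 48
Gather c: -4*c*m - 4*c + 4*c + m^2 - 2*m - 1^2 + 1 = -4*c*m + m^2 - 2*m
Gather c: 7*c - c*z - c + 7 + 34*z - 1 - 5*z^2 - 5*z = c*(6 - z) - 5*z^2 + 29*z + 6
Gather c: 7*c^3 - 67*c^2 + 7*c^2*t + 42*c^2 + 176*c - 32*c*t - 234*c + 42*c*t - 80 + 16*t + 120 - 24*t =7*c^3 + c^2*(7*t - 25) + c*(10*t - 58) - 8*t + 40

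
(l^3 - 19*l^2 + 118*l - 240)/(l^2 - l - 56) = (l^2 - 11*l + 30)/(l + 7)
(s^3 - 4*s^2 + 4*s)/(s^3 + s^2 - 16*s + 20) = s/(s + 5)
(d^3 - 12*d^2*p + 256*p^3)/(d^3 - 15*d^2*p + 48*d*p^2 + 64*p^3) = (d + 4*p)/(d + p)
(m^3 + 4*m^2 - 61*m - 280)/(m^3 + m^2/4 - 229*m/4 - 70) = 4*(m + 5)/(4*m + 5)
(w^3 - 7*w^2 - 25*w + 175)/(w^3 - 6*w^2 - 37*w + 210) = (w + 5)/(w + 6)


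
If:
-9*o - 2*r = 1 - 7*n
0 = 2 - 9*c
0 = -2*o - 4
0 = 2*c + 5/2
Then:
No Solution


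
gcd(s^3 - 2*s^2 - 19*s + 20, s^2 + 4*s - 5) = s - 1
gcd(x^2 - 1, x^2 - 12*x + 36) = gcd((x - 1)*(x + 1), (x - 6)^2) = 1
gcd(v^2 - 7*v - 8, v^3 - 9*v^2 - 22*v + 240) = v - 8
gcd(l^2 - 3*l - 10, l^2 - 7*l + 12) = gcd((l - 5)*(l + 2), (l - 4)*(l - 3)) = 1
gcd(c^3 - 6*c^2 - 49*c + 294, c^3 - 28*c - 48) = c - 6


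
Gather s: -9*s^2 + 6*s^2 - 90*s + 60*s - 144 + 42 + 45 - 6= -3*s^2 - 30*s - 63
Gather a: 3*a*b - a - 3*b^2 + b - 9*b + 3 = a*(3*b - 1) - 3*b^2 - 8*b + 3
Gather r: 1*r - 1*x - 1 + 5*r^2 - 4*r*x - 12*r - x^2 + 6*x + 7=5*r^2 + r*(-4*x - 11) - x^2 + 5*x + 6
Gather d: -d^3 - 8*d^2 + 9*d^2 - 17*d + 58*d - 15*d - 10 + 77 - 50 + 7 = -d^3 + d^2 + 26*d + 24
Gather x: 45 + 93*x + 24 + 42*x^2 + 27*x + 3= 42*x^2 + 120*x + 72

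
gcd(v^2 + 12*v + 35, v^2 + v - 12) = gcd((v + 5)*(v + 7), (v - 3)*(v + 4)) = 1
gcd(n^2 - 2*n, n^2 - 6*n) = n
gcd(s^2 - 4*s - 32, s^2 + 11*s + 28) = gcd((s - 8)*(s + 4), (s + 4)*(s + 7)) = s + 4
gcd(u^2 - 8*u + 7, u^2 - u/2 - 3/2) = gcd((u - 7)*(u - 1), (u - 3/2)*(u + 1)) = 1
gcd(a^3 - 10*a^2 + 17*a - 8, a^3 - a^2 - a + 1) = a^2 - 2*a + 1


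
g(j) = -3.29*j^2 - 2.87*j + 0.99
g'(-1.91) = 9.70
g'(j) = -6.58*j - 2.87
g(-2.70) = -15.25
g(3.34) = -45.30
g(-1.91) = -5.53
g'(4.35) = -31.49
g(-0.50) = 1.60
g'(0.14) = -3.79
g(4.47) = -77.58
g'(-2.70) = 14.90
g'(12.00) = -81.83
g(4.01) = -63.42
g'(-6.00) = 36.61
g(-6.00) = -100.23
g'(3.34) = -24.85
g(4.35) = -73.75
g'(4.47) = -32.28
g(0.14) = 0.52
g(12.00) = -507.21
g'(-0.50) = 0.42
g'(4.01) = -29.26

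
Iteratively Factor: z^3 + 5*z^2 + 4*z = (z + 1)*(z^2 + 4*z) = (z + 1)*(z + 4)*(z)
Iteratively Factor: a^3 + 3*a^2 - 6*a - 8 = (a - 2)*(a^2 + 5*a + 4) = (a - 2)*(a + 1)*(a + 4)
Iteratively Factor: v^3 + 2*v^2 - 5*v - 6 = (v + 1)*(v^2 + v - 6) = (v - 2)*(v + 1)*(v + 3)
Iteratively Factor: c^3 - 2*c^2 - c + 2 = (c - 1)*(c^2 - c - 2) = (c - 2)*(c - 1)*(c + 1)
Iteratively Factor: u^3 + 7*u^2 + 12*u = (u)*(u^2 + 7*u + 12) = u*(u + 4)*(u + 3)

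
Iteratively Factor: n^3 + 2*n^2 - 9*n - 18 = (n + 3)*(n^2 - n - 6) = (n + 2)*(n + 3)*(n - 3)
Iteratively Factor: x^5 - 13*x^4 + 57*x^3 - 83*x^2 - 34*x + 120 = (x - 2)*(x^4 - 11*x^3 + 35*x^2 - 13*x - 60) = (x - 5)*(x - 2)*(x^3 - 6*x^2 + 5*x + 12) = (x - 5)*(x - 4)*(x - 2)*(x^2 - 2*x - 3) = (x - 5)*(x - 4)*(x - 2)*(x + 1)*(x - 3)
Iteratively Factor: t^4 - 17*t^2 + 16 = (t + 1)*(t^3 - t^2 - 16*t + 16) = (t - 1)*(t + 1)*(t^2 - 16) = (t - 1)*(t + 1)*(t + 4)*(t - 4)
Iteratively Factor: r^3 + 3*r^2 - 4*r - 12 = (r + 3)*(r^2 - 4) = (r + 2)*(r + 3)*(r - 2)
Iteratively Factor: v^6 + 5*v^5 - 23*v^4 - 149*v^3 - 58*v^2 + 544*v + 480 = (v - 2)*(v^5 + 7*v^4 - 9*v^3 - 167*v^2 - 392*v - 240) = (v - 2)*(v + 4)*(v^4 + 3*v^3 - 21*v^2 - 83*v - 60) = (v - 2)*(v + 4)^2*(v^3 - v^2 - 17*v - 15) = (v - 2)*(v + 3)*(v + 4)^2*(v^2 - 4*v - 5) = (v - 2)*(v + 1)*(v + 3)*(v + 4)^2*(v - 5)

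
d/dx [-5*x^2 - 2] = -10*x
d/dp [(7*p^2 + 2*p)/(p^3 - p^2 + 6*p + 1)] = (-p*(7*p + 2)*(3*p^2 - 2*p + 6) + 2*(7*p + 1)*(p^3 - p^2 + 6*p + 1))/(p^3 - p^2 + 6*p + 1)^2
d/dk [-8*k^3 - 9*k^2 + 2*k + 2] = -24*k^2 - 18*k + 2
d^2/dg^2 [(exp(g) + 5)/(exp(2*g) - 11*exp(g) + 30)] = (exp(4*g) + 31*exp(3*g) - 345*exp(2*g) + 335*exp(g) + 2550)*exp(g)/(exp(6*g) - 33*exp(5*g) + 453*exp(4*g) - 3311*exp(3*g) + 13590*exp(2*g) - 29700*exp(g) + 27000)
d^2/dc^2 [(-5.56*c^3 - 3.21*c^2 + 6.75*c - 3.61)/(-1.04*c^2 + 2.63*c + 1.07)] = (-7.105427357601e-15*c^5 + 5.6843418860808e-14*c^4 + 92.248648*c^3 + 138.73836*c^2 - 66.118968*c + 103.315042)/(1.124864*c^6 - 8.533824*c^5 + 18.108792*c^4 - 0.631462999999997*c^3 - 18.631161*c^2 - 9.033261*c - 1.225043)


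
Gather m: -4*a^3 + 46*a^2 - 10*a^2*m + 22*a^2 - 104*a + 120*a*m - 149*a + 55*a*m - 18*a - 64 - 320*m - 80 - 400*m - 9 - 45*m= -4*a^3 + 68*a^2 - 271*a + m*(-10*a^2 + 175*a - 765) - 153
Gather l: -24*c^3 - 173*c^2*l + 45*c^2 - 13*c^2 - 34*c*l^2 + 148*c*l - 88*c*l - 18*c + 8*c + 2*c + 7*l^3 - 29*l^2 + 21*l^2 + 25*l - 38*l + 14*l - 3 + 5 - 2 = -24*c^3 + 32*c^2 - 8*c + 7*l^3 + l^2*(-34*c - 8) + l*(-173*c^2 + 60*c + 1)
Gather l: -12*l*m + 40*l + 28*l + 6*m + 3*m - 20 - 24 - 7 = l*(68 - 12*m) + 9*m - 51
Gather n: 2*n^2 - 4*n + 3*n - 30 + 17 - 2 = 2*n^2 - n - 15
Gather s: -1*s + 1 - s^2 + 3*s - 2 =-s^2 + 2*s - 1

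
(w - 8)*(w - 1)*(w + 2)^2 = w^4 - 5*w^3 - 24*w^2 - 4*w + 32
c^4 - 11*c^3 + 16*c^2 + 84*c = c*(c - 7)*(c - 6)*(c + 2)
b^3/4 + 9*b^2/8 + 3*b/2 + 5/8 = (b/4 + 1/4)*(b + 1)*(b + 5/2)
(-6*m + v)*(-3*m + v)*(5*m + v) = 90*m^3 - 27*m^2*v - 4*m*v^2 + v^3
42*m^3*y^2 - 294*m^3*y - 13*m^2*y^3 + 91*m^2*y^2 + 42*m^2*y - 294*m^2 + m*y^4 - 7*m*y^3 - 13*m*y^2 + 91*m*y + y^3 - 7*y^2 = (-7*m + y)*(-6*m + y)*(y - 7)*(m*y + 1)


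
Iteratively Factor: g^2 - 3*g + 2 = (g - 2)*(g - 1)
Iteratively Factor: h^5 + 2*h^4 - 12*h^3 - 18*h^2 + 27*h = (h + 3)*(h^4 - h^3 - 9*h^2 + 9*h) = (h - 3)*(h + 3)*(h^3 + 2*h^2 - 3*h) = (h - 3)*(h - 1)*(h + 3)*(h^2 + 3*h) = h*(h - 3)*(h - 1)*(h + 3)*(h + 3)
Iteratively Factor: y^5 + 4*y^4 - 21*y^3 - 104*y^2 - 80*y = (y + 4)*(y^4 - 21*y^2 - 20*y) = (y + 4)^2*(y^3 - 4*y^2 - 5*y) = (y + 1)*(y + 4)^2*(y^2 - 5*y) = (y - 5)*(y + 1)*(y + 4)^2*(y)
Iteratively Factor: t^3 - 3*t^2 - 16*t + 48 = (t + 4)*(t^2 - 7*t + 12) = (t - 4)*(t + 4)*(t - 3)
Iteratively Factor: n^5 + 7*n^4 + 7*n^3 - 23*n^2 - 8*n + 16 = (n + 1)*(n^4 + 6*n^3 + n^2 - 24*n + 16) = (n - 1)*(n + 1)*(n^3 + 7*n^2 + 8*n - 16) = (n - 1)*(n + 1)*(n + 4)*(n^2 + 3*n - 4) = (n - 1)*(n + 1)*(n + 4)^2*(n - 1)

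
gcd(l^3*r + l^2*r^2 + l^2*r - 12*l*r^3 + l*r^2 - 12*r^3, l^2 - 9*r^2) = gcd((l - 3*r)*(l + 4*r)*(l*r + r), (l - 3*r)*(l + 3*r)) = -l + 3*r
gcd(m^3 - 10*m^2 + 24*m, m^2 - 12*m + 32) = m - 4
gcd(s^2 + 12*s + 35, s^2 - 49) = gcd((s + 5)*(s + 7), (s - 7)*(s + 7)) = s + 7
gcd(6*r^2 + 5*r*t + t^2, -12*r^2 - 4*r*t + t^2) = 2*r + t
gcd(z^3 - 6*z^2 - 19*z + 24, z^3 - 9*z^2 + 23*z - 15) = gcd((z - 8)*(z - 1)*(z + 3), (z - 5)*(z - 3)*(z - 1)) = z - 1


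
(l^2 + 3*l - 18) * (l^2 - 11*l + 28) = l^4 - 8*l^3 - 23*l^2 + 282*l - 504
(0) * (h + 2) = 0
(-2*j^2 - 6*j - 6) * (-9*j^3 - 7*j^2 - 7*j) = 18*j^5 + 68*j^4 + 110*j^3 + 84*j^2 + 42*j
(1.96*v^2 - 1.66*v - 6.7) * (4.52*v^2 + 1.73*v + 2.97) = 8.8592*v^4 - 4.1124*v^3 - 27.3346*v^2 - 16.5212*v - 19.899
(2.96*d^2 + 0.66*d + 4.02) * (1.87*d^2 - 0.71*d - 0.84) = 5.5352*d^4 - 0.8674*d^3 + 4.5624*d^2 - 3.4086*d - 3.3768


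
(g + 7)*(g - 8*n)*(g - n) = g^3 - 9*g^2*n + 7*g^2 + 8*g*n^2 - 63*g*n + 56*n^2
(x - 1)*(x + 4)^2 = x^3 + 7*x^2 + 8*x - 16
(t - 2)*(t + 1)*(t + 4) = t^3 + 3*t^2 - 6*t - 8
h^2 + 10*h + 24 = (h + 4)*(h + 6)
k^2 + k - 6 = (k - 2)*(k + 3)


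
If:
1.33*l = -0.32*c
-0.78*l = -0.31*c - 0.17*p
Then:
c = -0.341592385556731*p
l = 0.0821876416377096*p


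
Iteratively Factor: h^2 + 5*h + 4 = (h + 1)*(h + 4)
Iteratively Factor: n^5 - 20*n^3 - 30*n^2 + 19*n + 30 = (n + 1)*(n^4 - n^3 - 19*n^2 - 11*n + 30) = (n + 1)*(n + 2)*(n^3 - 3*n^2 - 13*n + 15) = (n - 1)*(n + 1)*(n + 2)*(n^2 - 2*n - 15) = (n - 5)*(n - 1)*(n + 1)*(n + 2)*(n + 3)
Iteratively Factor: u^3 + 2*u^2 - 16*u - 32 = (u - 4)*(u^2 + 6*u + 8) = (u - 4)*(u + 4)*(u + 2)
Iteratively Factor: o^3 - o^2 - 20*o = (o)*(o^2 - o - 20) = o*(o - 5)*(o + 4)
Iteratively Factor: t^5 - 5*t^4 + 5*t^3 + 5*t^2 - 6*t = (t - 2)*(t^4 - 3*t^3 - t^2 + 3*t) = (t - 2)*(t + 1)*(t^3 - 4*t^2 + 3*t) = t*(t - 2)*(t + 1)*(t^2 - 4*t + 3) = t*(t - 2)*(t - 1)*(t + 1)*(t - 3)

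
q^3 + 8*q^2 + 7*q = q*(q + 1)*(q + 7)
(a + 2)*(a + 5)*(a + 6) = a^3 + 13*a^2 + 52*a + 60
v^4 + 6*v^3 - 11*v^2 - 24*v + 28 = (v - 2)*(v - 1)*(v + 2)*(v + 7)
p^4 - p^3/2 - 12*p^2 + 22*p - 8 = (p - 2)^2*(p - 1/2)*(p + 4)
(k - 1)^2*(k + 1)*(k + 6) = k^4 + 5*k^3 - 7*k^2 - 5*k + 6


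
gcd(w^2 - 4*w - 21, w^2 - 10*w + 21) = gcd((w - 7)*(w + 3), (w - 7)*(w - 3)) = w - 7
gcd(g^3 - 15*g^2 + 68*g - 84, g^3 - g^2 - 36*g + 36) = g - 6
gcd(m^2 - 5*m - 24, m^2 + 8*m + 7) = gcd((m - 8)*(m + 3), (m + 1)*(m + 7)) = 1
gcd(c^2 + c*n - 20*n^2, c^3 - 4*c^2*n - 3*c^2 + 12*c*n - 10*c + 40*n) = c - 4*n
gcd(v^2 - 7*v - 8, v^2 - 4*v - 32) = v - 8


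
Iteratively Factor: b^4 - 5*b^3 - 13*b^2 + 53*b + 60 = (b + 1)*(b^3 - 6*b^2 - 7*b + 60) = (b + 1)*(b + 3)*(b^2 - 9*b + 20) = (b - 5)*(b + 1)*(b + 3)*(b - 4)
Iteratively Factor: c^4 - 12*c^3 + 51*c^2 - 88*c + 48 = (c - 1)*(c^3 - 11*c^2 + 40*c - 48) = (c - 4)*(c - 1)*(c^2 - 7*c + 12) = (c - 4)^2*(c - 1)*(c - 3)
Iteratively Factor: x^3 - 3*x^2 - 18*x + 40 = (x - 2)*(x^2 - x - 20) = (x - 2)*(x + 4)*(x - 5)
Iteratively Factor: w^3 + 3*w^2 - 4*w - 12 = (w + 2)*(w^2 + w - 6) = (w - 2)*(w + 2)*(w + 3)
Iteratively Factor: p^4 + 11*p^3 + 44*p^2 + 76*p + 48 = (p + 4)*(p^3 + 7*p^2 + 16*p + 12) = (p + 2)*(p + 4)*(p^2 + 5*p + 6) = (p + 2)*(p + 3)*(p + 4)*(p + 2)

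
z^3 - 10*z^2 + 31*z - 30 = (z - 5)*(z - 3)*(z - 2)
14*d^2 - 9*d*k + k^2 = (-7*d + k)*(-2*d + k)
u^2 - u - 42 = (u - 7)*(u + 6)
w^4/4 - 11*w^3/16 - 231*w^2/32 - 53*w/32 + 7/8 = (w/4 + 1)*(w - 7)*(w - 1/4)*(w + 1/2)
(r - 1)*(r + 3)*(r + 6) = r^3 + 8*r^2 + 9*r - 18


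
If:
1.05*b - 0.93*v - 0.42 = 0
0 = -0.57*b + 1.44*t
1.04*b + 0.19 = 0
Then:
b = -0.18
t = -0.07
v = -0.66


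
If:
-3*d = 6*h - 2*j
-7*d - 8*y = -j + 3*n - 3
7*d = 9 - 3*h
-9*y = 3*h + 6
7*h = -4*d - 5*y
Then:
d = 3/2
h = -1/2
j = 3/4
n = -11/12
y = -1/2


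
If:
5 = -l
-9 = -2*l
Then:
No Solution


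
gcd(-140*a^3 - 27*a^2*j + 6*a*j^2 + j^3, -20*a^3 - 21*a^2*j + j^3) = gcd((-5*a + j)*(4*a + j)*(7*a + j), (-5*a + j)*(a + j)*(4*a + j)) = 20*a^2 + a*j - j^2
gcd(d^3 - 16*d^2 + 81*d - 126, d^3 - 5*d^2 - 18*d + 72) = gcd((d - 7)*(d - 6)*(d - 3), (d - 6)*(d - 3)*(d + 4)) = d^2 - 9*d + 18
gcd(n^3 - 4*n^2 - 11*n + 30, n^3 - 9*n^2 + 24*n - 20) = n^2 - 7*n + 10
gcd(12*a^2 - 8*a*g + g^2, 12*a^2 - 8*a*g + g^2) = 12*a^2 - 8*a*g + g^2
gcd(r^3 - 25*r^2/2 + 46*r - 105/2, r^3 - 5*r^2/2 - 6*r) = 1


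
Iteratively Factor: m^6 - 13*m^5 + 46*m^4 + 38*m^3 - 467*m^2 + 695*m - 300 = (m - 4)*(m^5 - 9*m^4 + 10*m^3 + 78*m^2 - 155*m + 75) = (m - 5)*(m - 4)*(m^4 - 4*m^3 - 10*m^2 + 28*m - 15) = (m - 5)*(m - 4)*(m + 3)*(m^3 - 7*m^2 + 11*m - 5) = (m - 5)*(m - 4)*(m - 1)*(m + 3)*(m^2 - 6*m + 5) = (m - 5)^2*(m - 4)*(m - 1)*(m + 3)*(m - 1)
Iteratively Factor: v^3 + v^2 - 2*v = (v)*(v^2 + v - 2) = v*(v + 2)*(v - 1)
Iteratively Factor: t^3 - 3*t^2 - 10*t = (t - 5)*(t^2 + 2*t) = (t - 5)*(t + 2)*(t)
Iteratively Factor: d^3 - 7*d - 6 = (d + 2)*(d^2 - 2*d - 3) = (d - 3)*(d + 2)*(d + 1)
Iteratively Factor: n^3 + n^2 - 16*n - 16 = (n - 4)*(n^2 + 5*n + 4) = (n - 4)*(n + 4)*(n + 1)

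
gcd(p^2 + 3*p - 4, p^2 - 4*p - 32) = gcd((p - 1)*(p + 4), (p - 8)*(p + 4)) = p + 4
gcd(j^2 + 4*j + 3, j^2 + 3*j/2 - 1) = 1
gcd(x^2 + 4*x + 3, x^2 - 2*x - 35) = 1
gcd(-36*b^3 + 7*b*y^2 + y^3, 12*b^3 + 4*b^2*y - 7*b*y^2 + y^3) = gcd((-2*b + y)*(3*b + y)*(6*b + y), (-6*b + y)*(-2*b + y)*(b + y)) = -2*b + y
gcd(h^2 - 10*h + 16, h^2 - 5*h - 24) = h - 8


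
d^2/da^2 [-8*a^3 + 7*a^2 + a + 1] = 14 - 48*a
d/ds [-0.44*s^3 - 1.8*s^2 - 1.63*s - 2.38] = -1.32*s^2 - 3.6*s - 1.63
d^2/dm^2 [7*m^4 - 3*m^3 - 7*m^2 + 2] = 84*m^2 - 18*m - 14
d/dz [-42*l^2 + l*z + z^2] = l + 2*z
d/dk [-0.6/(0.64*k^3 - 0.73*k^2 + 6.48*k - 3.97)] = (1.152*k^2 - 0.876*k + 3.888)/(0.64*k^3 - 0.73*k^2 + 6.48*k - 3.97)^2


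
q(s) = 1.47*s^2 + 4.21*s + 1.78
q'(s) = 2.94*s + 4.21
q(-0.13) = 1.26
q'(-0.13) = 3.83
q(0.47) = 4.08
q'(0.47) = 5.59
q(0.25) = 2.92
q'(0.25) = 4.94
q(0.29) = 3.12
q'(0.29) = 5.06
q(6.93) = 101.55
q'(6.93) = 24.58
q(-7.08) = 45.66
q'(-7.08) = -16.61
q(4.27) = 46.56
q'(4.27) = 16.76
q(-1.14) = -1.11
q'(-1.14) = 0.86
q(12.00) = 263.98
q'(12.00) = 39.49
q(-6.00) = 29.44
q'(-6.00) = -13.43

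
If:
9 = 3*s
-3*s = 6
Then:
No Solution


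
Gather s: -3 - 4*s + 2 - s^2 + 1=-s^2 - 4*s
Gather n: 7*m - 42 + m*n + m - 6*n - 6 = 8*m + n*(m - 6) - 48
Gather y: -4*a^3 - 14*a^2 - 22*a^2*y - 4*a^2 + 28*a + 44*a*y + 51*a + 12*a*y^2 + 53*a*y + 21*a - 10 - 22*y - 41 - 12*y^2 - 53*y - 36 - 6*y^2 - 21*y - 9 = -4*a^3 - 18*a^2 + 100*a + y^2*(12*a - 18) + y*(-22*a^2 + 97*a - 96) - 96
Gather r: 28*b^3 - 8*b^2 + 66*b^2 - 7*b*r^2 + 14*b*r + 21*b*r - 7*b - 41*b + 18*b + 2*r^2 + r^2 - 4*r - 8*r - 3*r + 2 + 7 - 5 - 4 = 28*b^3 + 58*b^2 - 30*b + r^2*(3 - 7*b) + r*(35*b - 15)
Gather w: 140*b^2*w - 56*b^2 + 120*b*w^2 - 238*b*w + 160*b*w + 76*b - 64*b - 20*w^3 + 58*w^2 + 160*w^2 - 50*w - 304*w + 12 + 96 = -56*b^2 + 12*b - 20*w^3 + w^2*(120*b + 218) + w*(140*b^2 - 78*b - 354) + 108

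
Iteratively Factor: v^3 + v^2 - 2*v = (v)*(v^2 + v - 2) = v*(v + 2)*(v - 1)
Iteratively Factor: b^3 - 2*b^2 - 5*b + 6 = (b - 1)*(b^2 - b - 6) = (b - 3)*(b - 1)*(b + 2)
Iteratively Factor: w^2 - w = (w - 1)*(w)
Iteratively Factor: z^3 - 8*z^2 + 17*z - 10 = (z - 5)*(z^2 - 3*z + 2) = (z - 5)*(z - 2)*(z - 1)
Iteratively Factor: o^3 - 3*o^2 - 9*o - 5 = (o + 1)*(o^2 - 4*o - 5) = (o - 5)*(o + 1)*(o + 1)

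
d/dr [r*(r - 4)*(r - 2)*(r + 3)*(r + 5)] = 5*r^4 + 8*r^3 - 75*r^2 - 52*r + 120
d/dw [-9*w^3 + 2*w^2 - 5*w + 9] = -27*w^2 + 4*w - 5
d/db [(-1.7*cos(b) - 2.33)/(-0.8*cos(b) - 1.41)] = -0.533*sin(b)/(0.8*cos(b) + 1.41)^2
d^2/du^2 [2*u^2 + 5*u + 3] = 4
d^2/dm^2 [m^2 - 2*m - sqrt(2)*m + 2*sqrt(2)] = 2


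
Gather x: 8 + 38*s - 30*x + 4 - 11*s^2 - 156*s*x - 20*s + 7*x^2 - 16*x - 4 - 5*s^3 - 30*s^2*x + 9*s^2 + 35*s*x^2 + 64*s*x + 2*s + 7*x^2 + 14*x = -5*s^3 - 2*s^2 + 20*s + x^2*(35*s + 14) + x*(-30*s^2 - 92*s - 32) + 8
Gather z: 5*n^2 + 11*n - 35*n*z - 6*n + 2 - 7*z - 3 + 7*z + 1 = 5*n^2 - 35*n*z + 5*n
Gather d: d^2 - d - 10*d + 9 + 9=d^2 - 11*d + 18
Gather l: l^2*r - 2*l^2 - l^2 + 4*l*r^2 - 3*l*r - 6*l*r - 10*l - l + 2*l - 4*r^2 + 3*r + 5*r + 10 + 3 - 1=l^2*(r - 3) + l*(4*r^2 - 9*r - 9) - 4*r^2 + 8*r + 12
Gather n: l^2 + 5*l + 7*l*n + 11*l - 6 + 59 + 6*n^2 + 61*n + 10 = l^2 + 16*l + 6*n^2 + n*(7*l + 61) + 63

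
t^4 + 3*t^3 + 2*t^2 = t^2*(t + 1)*(t + 2)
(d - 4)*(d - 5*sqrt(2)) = d^2 - 5*sqrt(2)*d - 4*d + 20*sqrt(2)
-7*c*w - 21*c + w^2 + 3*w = (-7*c + w)*(w + 3)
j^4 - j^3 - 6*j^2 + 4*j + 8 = (j - 2)^2*(j + 1)*(j + 2)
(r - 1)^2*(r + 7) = r^3 + 5*r^2 - 13*r + 7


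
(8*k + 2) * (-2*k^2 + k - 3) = -16*k^3 + 4*k^2 - 22*k - 6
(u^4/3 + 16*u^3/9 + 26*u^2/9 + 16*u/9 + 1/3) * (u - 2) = u^5/3 + 10*u^4/9 - 2*u^3/3 - 4*u^2 - 29*u/9 - 2/3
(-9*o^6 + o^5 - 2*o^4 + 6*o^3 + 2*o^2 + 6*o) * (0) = 0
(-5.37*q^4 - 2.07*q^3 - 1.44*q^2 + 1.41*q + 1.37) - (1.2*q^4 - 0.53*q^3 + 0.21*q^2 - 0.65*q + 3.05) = -6.57*q^4 - 1.54*q^3 - 1.65*q^2 + 2.06*q - 1.68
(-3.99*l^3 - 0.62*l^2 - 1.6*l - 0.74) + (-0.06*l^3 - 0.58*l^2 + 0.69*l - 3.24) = -4.05*l^3 - 1.2*l^2 - 0.91*l - 3.98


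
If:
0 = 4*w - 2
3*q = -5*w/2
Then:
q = -5/12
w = 1/2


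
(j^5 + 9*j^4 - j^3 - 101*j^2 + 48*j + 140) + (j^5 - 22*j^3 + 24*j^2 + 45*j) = 2*j^5 + 9*j^4 - 23*j^3 - 77*j^2 + 93*j + 140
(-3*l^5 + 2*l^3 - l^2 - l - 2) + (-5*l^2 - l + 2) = -3*l^5 + 2*l^3 - 6*l^2 - 2*l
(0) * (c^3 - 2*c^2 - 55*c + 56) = 0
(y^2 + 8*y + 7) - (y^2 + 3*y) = 5*y + 7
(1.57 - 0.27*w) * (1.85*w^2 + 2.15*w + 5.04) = -0.4995*w^3 + 2.324*w^2 + 2.0147*w + 7.9128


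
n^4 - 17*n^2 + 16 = (n - 4)*(n - 1)*(n + 1)*(n + 4)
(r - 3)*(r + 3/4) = r^2 - 9*r/4 - 9/4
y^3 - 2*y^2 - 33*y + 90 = (y - 5)*(y - 3)*(y + 6)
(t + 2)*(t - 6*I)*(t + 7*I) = t^3 + 2*t^2 + I*t^2 + 42*t + 2*I*t + 84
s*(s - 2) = s^2 - 2*s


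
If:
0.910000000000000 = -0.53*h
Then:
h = -1.72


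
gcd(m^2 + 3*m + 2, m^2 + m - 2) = m + 2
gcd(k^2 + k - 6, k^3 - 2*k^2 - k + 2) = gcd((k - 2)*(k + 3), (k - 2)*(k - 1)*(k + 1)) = k - 2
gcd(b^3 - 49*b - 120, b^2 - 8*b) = b - 8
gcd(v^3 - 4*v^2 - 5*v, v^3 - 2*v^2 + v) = v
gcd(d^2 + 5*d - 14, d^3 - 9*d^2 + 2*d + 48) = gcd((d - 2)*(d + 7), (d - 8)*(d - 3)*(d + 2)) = 1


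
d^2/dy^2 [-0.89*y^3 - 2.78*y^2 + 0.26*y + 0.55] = -5.34*y - 5.56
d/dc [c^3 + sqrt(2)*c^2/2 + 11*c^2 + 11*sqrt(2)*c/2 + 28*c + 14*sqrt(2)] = 3*c^2 + sqrt(2)*c + 22*c + 11*sqrt(2)/2 + 28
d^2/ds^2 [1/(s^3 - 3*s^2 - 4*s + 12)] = 2*(3*(1 - s)*(s^3 - 3*s^2 - 4*s + 12) + (-3*s^2 + 6*s + 4)^2)/(s^3 - 3*s^2 - 4*s + 12)^3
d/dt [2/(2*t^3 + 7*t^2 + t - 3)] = 2*(-6*t^2 - 14*t - 1)/(2*t^3 + 7*t^2 + t - 3)^2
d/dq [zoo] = 0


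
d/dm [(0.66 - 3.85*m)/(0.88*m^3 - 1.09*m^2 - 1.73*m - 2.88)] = (6.776*m^3 - 5.9389*m^2 + 1.4388*m + 12.2298)/(0.7744*m^6 - 1.9184*m^5 - 1.8567*m^4 - 1.2974*m^3 + 9.2713*m^2 + 9.9648*m + 8.2944)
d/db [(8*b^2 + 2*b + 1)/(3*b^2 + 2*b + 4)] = 2*(5*b^2 + 29*b + 3)/(9*b^4 + 12*b^3 + 28*b^2 + 16*b + 16)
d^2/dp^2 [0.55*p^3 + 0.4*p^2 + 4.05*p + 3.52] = 3.3*p + 0.8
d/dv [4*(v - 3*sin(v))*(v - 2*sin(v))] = -20*v*cos(v) + 8*v - 20*sin(v) + 24*sin(2*v)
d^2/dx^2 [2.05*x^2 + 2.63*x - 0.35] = 4.10000000000000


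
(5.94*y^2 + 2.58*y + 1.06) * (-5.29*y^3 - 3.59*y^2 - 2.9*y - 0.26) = -31.4226*y^5 - 34.9728*y^4 - 32.0956*y^3 - 12.8318*y^2 - 3.7448*y - 0.2756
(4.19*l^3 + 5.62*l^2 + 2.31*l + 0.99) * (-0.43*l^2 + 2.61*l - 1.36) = -1.8017*l^5 + 8.5193*l^4 + 7.9765*l^3 - 2.0398*l^2 - 0.557700000000001*l - 1.3464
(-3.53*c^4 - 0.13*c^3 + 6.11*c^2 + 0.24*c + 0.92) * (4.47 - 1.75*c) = 6.1775*c^5 - 15.5516*c^4 - 11.2736*c^3 + 26.8917*c^2 - 0.5372*c + 4.1124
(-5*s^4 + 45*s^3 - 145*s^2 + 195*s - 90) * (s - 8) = -5*s^5 + 85*s^4 - 505*s^3 + 1355*s^2 - 1650*s + 720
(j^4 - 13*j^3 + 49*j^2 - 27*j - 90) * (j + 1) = j^5 - 12*j^4 + 36*j^3 + 22*j^2 - 117*j - 90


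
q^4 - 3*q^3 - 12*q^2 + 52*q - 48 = (q - 3)*(q - 2)^2*(q + 4)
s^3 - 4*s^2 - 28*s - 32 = (s - 8)*(s + 2)^2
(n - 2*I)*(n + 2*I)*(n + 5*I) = n^3 + 5*I*n^2 + 4*n + 20*I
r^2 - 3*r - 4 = (r - 4)*(r + 1)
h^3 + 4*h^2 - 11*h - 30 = (h - 3)*(h + 2)*(h + 5)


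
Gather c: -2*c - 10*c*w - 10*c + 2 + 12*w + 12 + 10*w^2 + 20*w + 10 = c*(-10*w - 12) + 10*w^2 + 32*w + 24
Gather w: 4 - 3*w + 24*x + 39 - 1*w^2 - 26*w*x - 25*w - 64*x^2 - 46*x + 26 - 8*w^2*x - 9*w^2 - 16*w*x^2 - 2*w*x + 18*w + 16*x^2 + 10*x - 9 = w^2*(-8*x - 10) + w*(-16*x^2 - 28*x - 10) - 48*x^2 - 12*x + 60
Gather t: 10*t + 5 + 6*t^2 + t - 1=6*t^2 + 11*t + 4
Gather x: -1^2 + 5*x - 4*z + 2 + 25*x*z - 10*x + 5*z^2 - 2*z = x*(25*z - 5) + 5*z^2 - 6*z + 1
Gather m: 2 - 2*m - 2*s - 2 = -2*m - 2*s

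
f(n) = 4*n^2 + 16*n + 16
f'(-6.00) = -32.00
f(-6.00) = 64.00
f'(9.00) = 88.00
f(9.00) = 484.00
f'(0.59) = 20.72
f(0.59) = 26.83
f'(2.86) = 38.88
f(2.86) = 94.48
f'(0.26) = 18.08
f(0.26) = 20.43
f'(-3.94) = -15.52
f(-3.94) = 15.05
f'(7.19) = 73.52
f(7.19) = 337.82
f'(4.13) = 49.04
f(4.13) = 150.31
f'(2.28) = 34.24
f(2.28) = 73.27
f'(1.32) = 26.56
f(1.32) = 44.09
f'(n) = 8*n + 16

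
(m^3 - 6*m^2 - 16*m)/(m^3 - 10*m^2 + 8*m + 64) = m/(m - 4)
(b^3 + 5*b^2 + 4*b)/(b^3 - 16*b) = (b + 1)/(b - 4)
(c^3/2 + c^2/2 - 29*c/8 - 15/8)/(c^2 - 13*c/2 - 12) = (-4*c^3 - 4*c^2 + 29*c + 15)/(4*(-2*c^2 + 13*c + 24))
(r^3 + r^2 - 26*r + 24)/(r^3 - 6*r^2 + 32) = (r^2 + 5*r - 6)/(r^2 - 2*r - 8)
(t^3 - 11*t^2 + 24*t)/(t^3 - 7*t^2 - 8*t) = (t - 3)/(t + 1)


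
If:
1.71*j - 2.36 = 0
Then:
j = 1.38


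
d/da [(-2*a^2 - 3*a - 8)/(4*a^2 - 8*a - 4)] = (7*a^2 + 20*a - 13)/(4*(a^4 - 4*a^3 + 2*a^2 + 4*a + 1))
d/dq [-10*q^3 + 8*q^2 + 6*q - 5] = -30*q^2 + 16*q + 6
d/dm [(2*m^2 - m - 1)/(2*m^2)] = (m + 2)/(2*m^3)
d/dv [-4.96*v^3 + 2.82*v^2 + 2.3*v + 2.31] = -14.88*v^2 + 5.64*v + 2.3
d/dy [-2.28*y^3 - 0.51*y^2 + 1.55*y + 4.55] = -6.84*y^2 - 1.02*y + 1.55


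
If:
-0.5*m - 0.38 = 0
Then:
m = -0.76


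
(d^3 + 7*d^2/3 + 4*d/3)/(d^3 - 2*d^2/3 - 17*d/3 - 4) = d/(d - 3)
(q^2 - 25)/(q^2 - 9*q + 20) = (q + 5)/(q - 4)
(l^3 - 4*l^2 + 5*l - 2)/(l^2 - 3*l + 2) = l - 1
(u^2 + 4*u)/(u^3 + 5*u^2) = (u + 4)/(u*(u + 5))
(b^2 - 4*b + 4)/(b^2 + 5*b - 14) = (b - 2)/(b + 7)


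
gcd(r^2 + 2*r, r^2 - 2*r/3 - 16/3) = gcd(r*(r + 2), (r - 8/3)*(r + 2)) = r + 2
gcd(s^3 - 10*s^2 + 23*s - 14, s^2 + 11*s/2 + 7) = 1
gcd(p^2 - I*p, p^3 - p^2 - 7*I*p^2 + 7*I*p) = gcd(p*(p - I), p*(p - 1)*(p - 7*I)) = p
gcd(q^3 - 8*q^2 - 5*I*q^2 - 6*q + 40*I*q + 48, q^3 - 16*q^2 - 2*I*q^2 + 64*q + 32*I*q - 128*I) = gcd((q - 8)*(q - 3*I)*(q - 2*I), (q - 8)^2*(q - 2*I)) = q^2 + q*(-8 - 2*I) + 16*I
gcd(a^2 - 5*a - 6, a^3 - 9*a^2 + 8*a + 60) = a - 6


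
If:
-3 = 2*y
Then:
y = -3/2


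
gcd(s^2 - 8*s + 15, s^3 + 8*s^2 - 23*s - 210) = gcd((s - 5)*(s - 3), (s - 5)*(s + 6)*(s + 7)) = s - 5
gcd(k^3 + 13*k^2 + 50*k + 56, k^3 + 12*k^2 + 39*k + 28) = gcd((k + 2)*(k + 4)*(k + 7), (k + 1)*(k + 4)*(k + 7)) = k^2 + 11*k + 28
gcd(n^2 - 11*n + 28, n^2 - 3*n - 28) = n - 7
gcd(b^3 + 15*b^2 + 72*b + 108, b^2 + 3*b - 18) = b + 6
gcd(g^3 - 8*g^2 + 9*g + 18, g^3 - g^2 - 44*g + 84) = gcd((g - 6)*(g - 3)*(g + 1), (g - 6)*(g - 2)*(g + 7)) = g - 6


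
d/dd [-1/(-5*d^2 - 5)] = -2*d/(5*(d^2 + 1)^2)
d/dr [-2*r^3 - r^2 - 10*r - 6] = -6*r^2 - 2*r - 10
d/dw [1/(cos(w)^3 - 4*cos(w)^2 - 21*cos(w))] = (3*sin(w) - 21*sin(w)/cos(w)^2 - 8*tan(w))/(sin(w)^2 + 4*cos(w) + 20)^2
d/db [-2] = 0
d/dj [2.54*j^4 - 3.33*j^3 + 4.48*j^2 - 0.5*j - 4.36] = 10.16*j^3 - 9.99*j^2 + 8.96*j - 0.5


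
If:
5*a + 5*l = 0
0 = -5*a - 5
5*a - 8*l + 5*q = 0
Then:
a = -1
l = 1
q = 13/5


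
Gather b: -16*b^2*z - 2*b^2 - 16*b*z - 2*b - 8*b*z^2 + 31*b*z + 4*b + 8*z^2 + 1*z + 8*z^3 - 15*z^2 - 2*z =b^2*(-16*z - 2) + b*(-8*z^2 + 15*z + 2) + 8*z^3 - 7*z^2 - z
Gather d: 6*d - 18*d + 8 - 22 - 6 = -12*d - 20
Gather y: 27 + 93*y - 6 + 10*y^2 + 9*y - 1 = 10*y^2 + 102*y + 20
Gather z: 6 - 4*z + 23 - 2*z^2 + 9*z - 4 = -2*z^2 + 5*z + 25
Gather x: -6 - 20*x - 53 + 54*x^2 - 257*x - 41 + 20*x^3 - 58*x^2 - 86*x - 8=20*x^3 - 4*x^2 - 363*x - 108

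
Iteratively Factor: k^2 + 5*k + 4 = (k + 4)*(k + 1)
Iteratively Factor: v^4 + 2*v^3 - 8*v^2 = (v)*(v^3 + 2*v^2 - 8*v) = v^2*(v^2 + 2*v - 8) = v^2*(v + 4)*(v - 2)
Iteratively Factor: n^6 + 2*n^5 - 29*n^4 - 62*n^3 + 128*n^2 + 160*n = (n - 2)*(n^5 + 4*n^4 - 21*n^3 - 104*n^2 - 80*n) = (n - 2)*(n + 4)*(n^4 - 21*n^2 - 20*n) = (n - 2)*(n + 4)^2*(n^3 - 4*n^2 - 5*n) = (n - 2)*(n + 1)*(n + 4)^2*(n^2 - 5*n) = n*(n - 2)*(n + 1)*(n + 4)^2*(n - 5)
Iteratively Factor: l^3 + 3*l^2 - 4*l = (l + 4)*(l^2 - l) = (l - 1)*(l + 4)*(l)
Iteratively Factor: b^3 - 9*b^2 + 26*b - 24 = (b - 2)*(b^2 - 7*b + 12) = (b - 3)*(b - 2)*(b - 4)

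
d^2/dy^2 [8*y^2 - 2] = 16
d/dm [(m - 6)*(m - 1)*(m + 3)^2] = 4*m^3 - 3*m^2 - 54*m - 27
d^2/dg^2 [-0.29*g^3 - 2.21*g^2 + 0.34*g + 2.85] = -1.74*g - 4.42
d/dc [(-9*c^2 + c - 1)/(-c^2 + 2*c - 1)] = (-17*c - 1)/(c^3 - 3*c^2 + 3*c - 1)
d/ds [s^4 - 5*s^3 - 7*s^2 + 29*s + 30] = 4*s^3 - 15*s^2 - 14*s + 29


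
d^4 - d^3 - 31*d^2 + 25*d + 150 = (d - 5)*(d - 3)*(d + 2)*(d + 5)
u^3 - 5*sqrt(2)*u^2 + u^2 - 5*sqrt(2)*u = u*(u + 1)*(u - 5*sqrt(2))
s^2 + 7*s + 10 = (s + 2)*(s + 5)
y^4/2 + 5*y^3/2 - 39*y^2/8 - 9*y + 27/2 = (y/2 + 1)*(y - 3/2)^2*(y + 6)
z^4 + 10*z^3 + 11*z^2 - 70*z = z*(z - 2)*(z + 5)*(z + 7)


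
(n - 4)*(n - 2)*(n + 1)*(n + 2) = n^4 - 3*n^3 - 8*n^2 + 12*n + 16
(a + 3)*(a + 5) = a^2 + 8*a + 15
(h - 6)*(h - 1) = h^2 - 7*h + 6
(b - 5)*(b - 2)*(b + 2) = b^3 - 5*b^2 - 4*b + 20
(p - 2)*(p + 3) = p^2 + p - 6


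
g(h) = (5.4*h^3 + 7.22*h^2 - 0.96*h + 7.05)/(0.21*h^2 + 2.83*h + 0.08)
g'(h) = (-0.42*h - 2.83)*(5.4*h^3 + 7.22*h^2 - 0.96*h + 7.05)/(0.21*h^2 + 2.83*h + 0.08)^2 + (16.2*h^2 + 14.44*h - 0.96)/(0.21*h^2 + 2.83*h + 0.08)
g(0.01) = 65.00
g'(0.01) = -1708.29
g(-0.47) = -7.09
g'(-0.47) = -12.05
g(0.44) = 6.21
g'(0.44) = -7.47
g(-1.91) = 0.53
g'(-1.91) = -6.47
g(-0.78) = -4.82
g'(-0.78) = -4.84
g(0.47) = 6.01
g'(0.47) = -6.04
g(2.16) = 12.98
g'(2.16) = 7.99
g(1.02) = 6.06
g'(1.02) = 3.41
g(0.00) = 88.12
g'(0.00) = -3129.42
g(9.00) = 106.20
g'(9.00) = 17.37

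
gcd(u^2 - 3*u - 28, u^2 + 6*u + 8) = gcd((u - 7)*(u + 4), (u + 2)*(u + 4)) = u + 4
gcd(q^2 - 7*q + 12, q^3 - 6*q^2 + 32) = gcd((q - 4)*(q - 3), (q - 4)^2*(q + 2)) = q - 4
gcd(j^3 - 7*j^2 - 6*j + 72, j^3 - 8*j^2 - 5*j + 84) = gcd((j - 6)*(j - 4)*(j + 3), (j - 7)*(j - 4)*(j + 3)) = j^2 - j - 12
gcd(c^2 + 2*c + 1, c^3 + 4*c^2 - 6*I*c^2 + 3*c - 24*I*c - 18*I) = c + 1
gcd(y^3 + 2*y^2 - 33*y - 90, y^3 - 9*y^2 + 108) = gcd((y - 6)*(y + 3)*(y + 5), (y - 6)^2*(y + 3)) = y^2 - 3*y - 18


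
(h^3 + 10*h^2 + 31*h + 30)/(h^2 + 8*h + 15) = h + 2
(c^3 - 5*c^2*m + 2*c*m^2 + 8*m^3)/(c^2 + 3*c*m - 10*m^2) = (c^2 - 3*c*m - 4*m^2)/(c + 5*m)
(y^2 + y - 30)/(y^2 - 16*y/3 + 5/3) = 3*(y + 6)/(3*y - 1)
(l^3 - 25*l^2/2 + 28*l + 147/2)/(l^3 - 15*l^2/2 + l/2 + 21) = (l - 7)/(l - 2)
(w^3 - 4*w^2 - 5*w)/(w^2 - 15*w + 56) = w*(w^2 - 4*w - 5)/(w^2 - 15*w + 56)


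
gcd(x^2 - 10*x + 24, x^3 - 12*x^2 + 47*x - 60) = x - 4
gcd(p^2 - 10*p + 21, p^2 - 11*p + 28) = p - 7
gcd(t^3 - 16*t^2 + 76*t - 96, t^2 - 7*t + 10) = t - 2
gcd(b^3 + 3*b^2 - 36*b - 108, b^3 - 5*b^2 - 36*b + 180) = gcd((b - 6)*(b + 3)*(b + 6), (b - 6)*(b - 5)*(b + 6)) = b^2 - 36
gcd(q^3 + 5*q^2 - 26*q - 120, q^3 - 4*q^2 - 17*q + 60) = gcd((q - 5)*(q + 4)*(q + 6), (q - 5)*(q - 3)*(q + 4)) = q^2 - q - 20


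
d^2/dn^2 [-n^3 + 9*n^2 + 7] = 18 - 6*n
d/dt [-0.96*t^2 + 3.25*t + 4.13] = 3.25 - 1.92*t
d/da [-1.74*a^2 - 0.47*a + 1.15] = -3.48*a - 0.47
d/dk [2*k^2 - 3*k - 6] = 4*k - 3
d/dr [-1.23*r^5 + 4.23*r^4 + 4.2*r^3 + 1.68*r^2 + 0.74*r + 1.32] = -6.15*r^4 + 16.92*r^3 + 12.6*r^2 + 3.36*r + 0.74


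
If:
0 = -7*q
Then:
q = 0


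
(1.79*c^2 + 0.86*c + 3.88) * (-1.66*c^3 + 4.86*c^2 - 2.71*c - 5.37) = -2.9714*c^5 + 7.2718*c^4 - 7.1121*c^3 + 6.9139*c^2 - 15.133*c - 20.8356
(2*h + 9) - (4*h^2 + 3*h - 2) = -4*h^2 - h + 11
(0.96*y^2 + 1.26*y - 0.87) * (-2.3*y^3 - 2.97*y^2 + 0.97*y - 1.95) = -2.208*y^5 - 5.7492*y^4 - 0.81*y^3 + 1.9341*y^2 - 3.3009*y + 1.6965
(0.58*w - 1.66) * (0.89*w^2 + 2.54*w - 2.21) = 0.5162*w^3 - 0.0042000000000002*w^2 - 5.4982*w + 3.6686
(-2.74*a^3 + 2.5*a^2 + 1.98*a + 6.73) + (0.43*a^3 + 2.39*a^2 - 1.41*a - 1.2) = -2.31*a^3 + 4.89*a^2 + 0.57*a + 5.53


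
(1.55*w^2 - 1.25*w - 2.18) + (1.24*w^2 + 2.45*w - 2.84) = 2.79*w^2 + 1.2*w - 5.02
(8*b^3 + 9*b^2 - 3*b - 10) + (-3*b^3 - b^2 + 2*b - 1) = 5*b^3 + 8*b^2 - b - 11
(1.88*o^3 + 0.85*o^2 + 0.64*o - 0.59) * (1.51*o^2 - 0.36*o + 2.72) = 2.8388*o^5 + 0.6067*o^4 + 5.774*o^3 + 1.1907*o^2 + 1.9532*o - 1.6048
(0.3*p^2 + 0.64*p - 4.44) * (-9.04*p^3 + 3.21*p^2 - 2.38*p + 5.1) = -2.712*p^5 - 4.8226*p^4 + 41.478*p^3 - 14.2456*p^2 + 13.8312*p - 22.644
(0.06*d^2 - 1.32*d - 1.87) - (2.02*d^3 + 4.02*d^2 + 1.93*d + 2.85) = -2.02*d^3 - 3.96*d^2 - 3.25*d - 4.72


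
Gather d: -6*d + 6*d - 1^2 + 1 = 0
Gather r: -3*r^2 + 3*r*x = -3*r^2 + 3*r*x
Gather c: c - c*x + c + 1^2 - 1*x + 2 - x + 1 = c*(2 - x) - 2*x + 4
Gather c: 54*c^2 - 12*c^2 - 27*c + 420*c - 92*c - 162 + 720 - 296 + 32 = 42*c^2 + 301*c + 294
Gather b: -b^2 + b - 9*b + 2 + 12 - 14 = -b^2 - 8*b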